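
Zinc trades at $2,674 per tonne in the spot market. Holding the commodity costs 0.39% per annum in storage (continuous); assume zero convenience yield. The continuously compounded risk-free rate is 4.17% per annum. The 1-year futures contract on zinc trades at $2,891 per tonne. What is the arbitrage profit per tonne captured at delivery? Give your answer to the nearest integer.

Fair futures: F* = S·e^(carry·T), with carry = (r + u) = 0.0417 + 0.0039 = 0.0456
F* = 2674 · e^(0.0456 × 12/12) = 2674 · e^0.045600 = 2674 × 1.046656 = $2798.7581
Market $2891 > fair $2798.7581: forward overpriced → cash-and-carry (buy spot, short the forward).
At maturity, profit = |F_mkt − F*| = |2891 − 2798.7581| = $92 per tonne

$92 per tonne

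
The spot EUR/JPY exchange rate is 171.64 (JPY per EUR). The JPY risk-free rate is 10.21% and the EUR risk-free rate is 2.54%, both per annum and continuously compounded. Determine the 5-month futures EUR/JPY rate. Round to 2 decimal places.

F = S·e^((r_JPY − r_EUR)T) = 171.64 · e^((0.1021 − 0.0254) × 5/12)
= 171.64 · e^0.031958 = 171.64 × 1.032474
F = 177.21 JPY per EUR

177.21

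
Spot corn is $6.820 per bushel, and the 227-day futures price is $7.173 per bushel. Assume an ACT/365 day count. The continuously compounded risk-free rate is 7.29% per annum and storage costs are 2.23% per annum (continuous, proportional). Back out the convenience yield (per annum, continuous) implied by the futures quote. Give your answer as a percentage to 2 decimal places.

1.41%

F = S·e^((r+u−y)T) ⇒ (r+u−y) = ln(F/S)/T
ln(7.173/6.820) = 0.050465; /T ⇒ 0.081144
y = r + u − ln(F/S)/T = 0.0729 + 0.0223 − 0.081144 = 0.014056
y = 1.41%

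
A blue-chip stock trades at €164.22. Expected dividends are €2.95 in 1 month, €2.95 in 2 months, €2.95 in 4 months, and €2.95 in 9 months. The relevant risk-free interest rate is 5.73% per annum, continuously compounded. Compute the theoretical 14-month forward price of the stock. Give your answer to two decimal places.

€163.19

PV(dividends) I = 2.95·e^(−0.0573·1/12) + 2.95·e^(−0.0573·2/12) + 2.95·e^(−0.0573·4/12) + 2.95·e^(−0.0573·9/12)
I = 2.9359 + 2.9220 + 2.8942 + 2.8259 = 11.5780
F = (S − I)·e^(rT) = (164.22 − 11.5780) · e^(0.0573·14/12)
= 152.6420 · e^0.066850 = 152.6420 × 1.069135 = €163.19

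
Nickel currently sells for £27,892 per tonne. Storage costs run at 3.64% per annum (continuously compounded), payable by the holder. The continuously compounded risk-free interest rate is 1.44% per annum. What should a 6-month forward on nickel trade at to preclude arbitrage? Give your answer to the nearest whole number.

Net carry = r + u − y = 0.0144 + 0.0364 − 0.0000 = 0.0508
F = S·e^((r+u−y)T) = 27892 · e^(0.0508 × 6/12) = 27892 · e^0.025400
= 27892 × 1.025725 = £28,610 per tonne

£28,610 per tonne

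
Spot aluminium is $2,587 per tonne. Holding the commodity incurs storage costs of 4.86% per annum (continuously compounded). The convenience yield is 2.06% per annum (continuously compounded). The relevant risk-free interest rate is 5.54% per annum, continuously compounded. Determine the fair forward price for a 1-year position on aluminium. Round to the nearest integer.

Net carry = r + u − y = 0.0554 + 0.0486 − 0.0206 = 0.0834
F = S·e^((r+u−y)T) = 2587 · e^(0.0834 × 1) = 2587 · e^0.083400
= 2587 × 1.086977 = $2,812 per tonne

$2,812 per tonne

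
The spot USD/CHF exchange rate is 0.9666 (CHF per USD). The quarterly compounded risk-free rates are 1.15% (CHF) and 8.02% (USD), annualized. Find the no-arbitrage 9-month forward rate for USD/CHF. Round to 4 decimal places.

0.9186

By covered interest parity, F = S · (1+r_CHF/4)^(4T) / (1+r_USD/4)^(4T)
= 0.9666 × 1.008650 / 1.061364 = 0.9666 × 0.950334
F = 0.9186 CHF per USD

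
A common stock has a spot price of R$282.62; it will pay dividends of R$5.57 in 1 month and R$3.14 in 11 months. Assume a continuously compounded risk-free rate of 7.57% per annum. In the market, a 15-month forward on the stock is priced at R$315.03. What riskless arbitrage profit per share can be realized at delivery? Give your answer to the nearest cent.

PV(dividends) I = 5.57·e^(−0.0757·1/12) + 3.14·e^(−0.0757·11/12) = 8.4645
Fair forward F* = (S − I)·e^(rT) = (282.62 − 8.4645)·e^0.094625 = 274.1555 × 1.099247 = 301.3646
Market R$315.03 > fair 301.3646: forward overpriced → cash-and-carry (borrow at r, buy the stock and collect the dividends, short the forward).
Profit at T = |F_mkt − F*| = |315.03 − 301.3646| = R$13.67 per share

R$13.67 per share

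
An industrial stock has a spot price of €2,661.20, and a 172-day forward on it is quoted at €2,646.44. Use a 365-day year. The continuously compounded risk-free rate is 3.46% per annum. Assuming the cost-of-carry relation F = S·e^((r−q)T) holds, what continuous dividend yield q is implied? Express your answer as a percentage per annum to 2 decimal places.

4.64%

From F = S·e^((r−q)T): (r − q) = ln(F/S)/T
ln(2646.44/2661.20) = ln(0.994454) = -0.005561
(r − q) = -0.005561 / (172/365) = -0.011801
q = r − ln(F/S)/T = 0.0346 + 0.011801 = 0.046401
q = 4.64%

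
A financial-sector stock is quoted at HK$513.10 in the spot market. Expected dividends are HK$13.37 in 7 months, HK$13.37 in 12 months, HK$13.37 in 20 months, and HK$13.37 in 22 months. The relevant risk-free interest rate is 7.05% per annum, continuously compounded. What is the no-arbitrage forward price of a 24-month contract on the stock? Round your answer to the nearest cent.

PV(dividends) I = 13.37·e^(−0.0705·7/12) + 13.37·e^(−0.0705·12/12) + 13.37·e^(−0.0705·20/12) + 13.37·e^(−0.0705·22/12)
I = 12.8313 + 12.4599 + 11.8878 + 11.7489 = 48.9279
F = (S − I)·e^(rT) = (513.10 − 48.9279) · e^(0.0705·24/12)
= 464.1721 · e^0.141000 = 464.1721 × 1.151425 = HK$534.46

HK$534.46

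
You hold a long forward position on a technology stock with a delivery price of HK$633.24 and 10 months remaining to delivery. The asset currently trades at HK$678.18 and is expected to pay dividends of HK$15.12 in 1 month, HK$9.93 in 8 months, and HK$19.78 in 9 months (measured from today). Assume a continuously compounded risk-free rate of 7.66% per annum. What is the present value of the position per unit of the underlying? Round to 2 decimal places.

HK$40.96

PV(remaining dividends) I = 15.12·e^(−0.0766·1/12) + 9.93·e^(−0.0766·8/12) + 19.78·e^(−0.0766·9/12) = 43.1351
Current forward F = (S − I)·e^(rT) = (678.18 − 43.1351)·e^(0.0766·10/12) = 635.0449 × 1.065915 = 676.9039
Value (long) = (F − K)·e^(−rT) = (676.9039 − 633.24) × 0.938161 = 40.9638
Value = HK$40.96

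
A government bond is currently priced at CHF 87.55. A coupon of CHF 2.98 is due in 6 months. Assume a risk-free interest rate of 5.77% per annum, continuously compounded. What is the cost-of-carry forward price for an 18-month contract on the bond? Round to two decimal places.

PV(coupons) I = 2.98·e^(−0.0577·6/12)
I = 2.8953
F = (S − I)·e^(rT) = (87.55 − 2.8953) · e^(0.0577·18/12)
= 84.6547 · e^0.086550 = 84.6547 × 1.090406 = CHF 92.31

CHF 92.31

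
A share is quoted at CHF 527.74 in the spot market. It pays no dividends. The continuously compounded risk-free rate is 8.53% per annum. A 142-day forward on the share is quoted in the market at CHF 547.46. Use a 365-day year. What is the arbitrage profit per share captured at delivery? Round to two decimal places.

CHF 1.91 per share

Fair forward: F* = S·e^(carry·T), with carry = r = 0.0853
F* = 527.74 · e^(0.0853 × 142/365) = 527.74 · e^0.033185 = 527.74 × 1.033742 = CHF 545.5470
Market CHF 547.46 > fair CHF 545.5470: forward overpriced → cash-and-carry (buy spot, short the forward).
At maturity, profit = |F_mkt − F*| = |547.46 − 545.5470| = CHF 1.91 per share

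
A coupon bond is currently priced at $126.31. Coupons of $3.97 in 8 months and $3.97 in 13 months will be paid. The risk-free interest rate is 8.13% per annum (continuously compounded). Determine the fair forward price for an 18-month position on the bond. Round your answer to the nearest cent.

$134.34

PV(coupons) I = 3.97·e^(−0.0813·8/12) + 3.97·e^(−0.0813·13/12)
I = 3.7606 + 3.6353 = 7.3959
F = (S − I)·e^(rT) = (126.31 − 7.3959) · e^(0.0813·18/12)
= 118.9141 · e^0.121950 = 118.9141 × 1.129698 = $134.34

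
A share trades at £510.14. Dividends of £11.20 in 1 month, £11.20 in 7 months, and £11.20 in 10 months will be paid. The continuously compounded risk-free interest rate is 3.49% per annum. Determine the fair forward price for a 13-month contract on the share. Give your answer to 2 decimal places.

£495.50

PV(dividends) I = 11.20·e^(−0.0349·1/12) + 11.20·e^(−0.0349·7/12) + 11.20·e^(−0.0349·10/12)
I = 11.1675 + 10.9743 + 10.8790 = 33.0208
F = (S − I)·e^(rT) = (510.14 − 33.0208) · e^(0.0349·13/12)
= 477.1192 · e^0.037808 = 477.1192 × 1.038532 = £495.50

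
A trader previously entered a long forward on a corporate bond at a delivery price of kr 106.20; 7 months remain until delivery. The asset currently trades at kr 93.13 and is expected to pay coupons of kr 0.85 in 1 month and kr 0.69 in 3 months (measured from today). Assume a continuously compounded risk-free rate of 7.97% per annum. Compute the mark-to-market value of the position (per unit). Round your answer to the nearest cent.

PV(remaining coupons) I = 0.85·e^(−0.0797·1/12) + 0.69·e^(−0.0797·3/12) = 1.5208
Current forward F = (S − I)·e^(rT) = (93.13 − 1.5208)·e^(0.0797·7/12) = 91.6092 × 1.047589 = 95.9688
Value (long) = (F − K)·e^(−rT) = (95.9688 − 106.20) × 0.954573 = -9.7664
Value = -kr 9.77

-kr 9.77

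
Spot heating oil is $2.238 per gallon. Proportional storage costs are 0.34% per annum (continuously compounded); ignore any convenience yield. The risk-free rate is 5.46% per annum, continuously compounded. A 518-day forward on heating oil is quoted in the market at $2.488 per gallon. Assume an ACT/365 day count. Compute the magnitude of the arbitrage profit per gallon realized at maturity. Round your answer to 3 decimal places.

$0.058 per gallon

Fair forward: F* = S·e^(carry·T), with carry = (r + u) = 0.0546 + 0.0034 = 0.0580
F* = 2.238 · e^(0.0580 × 518/365) = 2.238 · e^0.082312 = 2.238 × 1.085795 = $2.4300
Market $2.488 > fair $2.4300: forward overpriced → cash-and-carry (buy spot, short the forward).
At maturity, profit = |F_mkt − F*| = |2.488 − 2.4300| = $0.058 per gallon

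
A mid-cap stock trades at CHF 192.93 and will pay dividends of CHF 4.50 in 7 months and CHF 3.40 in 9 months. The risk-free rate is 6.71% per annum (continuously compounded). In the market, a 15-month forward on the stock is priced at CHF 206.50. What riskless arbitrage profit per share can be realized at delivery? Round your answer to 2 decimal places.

CHF 4.91 per share

PV(dividends) I = 4.50·e^(−0.0671·7/12) + 3.40·e^(−0.0671·9/12) = 7.5604
Fair forward F* = (S − I)·e^(rT) = (192.93 − 7.5604)·e^0.083875 = 185.3696 × 1.087493 = 201.5881
Market CHF 206.50 > fair 201.5881: forward overpriced → cash-and-carry (borrow at r, buy the stock and collect the dividends, short the forward).
Profit at T = |F_mkt − F*| = |206.50 − 201.5881| = CHF 4.91 per share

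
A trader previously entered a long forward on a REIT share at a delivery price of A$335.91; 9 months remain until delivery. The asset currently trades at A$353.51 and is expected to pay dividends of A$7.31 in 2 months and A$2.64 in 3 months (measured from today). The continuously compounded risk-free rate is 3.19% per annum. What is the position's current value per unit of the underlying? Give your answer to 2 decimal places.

A$15.65

PV(remaining dividends) I = 7.31·e^(−0.0319·2/12) + 2.64·e^(−0.0319·3/12) = 9.8903
Current forward F = (S − I)·e^(rT) = (353.51 − 9.8903)·e^(0.0319·9/12) = 343.6197 × 1.024213 = 351.9398
Value (long) = (F − K)·e^(−rT) = (351.9398 − 335.91) × 0.976359 = 15.6508
Value = A$15.65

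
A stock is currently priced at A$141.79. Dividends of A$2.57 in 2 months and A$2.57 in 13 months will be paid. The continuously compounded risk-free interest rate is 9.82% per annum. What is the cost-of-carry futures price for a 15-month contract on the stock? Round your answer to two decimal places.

PV(dividends) I = 2.57·e^(−0.0982·2/12) + 2.57·e^(−0.0982·13/12)
I = 2.5283 + 2.3106 = 4.8389
F = (S − I)·e^(rT) = (141.79 − 4.8389) · e^(0.0982·15/12)
= 136.9511 · e^0.122750 = 136.9511 × 1.130602 = A$154.84

A$154.84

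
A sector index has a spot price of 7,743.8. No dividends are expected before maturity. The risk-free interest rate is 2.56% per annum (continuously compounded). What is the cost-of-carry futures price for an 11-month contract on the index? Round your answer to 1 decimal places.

7,927.7

F = S·e^(rT) = 7743.8 · e^(0.0256 × 11/12)
= 7743.8 · e^0.023467 = 7743.8 × 1.023745
F = 7,927.7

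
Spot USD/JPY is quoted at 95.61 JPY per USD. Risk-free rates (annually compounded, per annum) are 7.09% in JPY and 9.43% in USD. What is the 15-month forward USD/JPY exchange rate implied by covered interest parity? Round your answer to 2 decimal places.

By covered interest parity, F = S · (1+r_JPY)^T / (1+r_USD)^T
= 95.61 × 1.089397 / 1.119233 = 95.61 × 0.973342
F = 93.06 JPY per USD

93.06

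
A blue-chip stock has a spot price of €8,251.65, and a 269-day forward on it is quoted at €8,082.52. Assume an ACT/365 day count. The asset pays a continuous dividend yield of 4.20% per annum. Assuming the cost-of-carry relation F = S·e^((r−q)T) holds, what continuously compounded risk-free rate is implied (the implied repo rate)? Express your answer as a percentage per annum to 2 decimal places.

From F = S·e^((r−q)T): (r − q) = ln(F/S)/T
ln(8082.52/8251.65) = ln(0.979503) = -0.020710
(r − q) = -0.020710 / (269/365) = -0.028101
r = ln(F/S)/T + q = -0.028101 + 0.0420 = 0.013899
r = 1.39%

1.39%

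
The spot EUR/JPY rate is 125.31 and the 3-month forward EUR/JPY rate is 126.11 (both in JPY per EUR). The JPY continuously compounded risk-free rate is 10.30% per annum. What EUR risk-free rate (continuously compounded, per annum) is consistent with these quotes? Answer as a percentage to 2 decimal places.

7.75%

F = S·e^((r_JPY − r_EUR)T) ⇒ r_EUR = r_JPY − ln(F/S)/T
ln(126.11/125.31) = 0.006364; /(3/12) = 0.025456
r_EUR = 0.1030 − 0.025456 = 0.077544
r_EUR = 7.75%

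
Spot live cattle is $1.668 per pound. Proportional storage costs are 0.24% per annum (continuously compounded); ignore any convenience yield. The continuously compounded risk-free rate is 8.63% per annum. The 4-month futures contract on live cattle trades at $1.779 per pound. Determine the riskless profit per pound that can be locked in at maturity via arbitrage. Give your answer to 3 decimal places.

$0.061 per pound

Fair futures: F* = S·e^(carry·T), with carry = (r + u) = 0.0863 + 0.0024 = 0.0887
F* = 1.668 · e^(0.0887 × 4/12) = 1.668 · e^0.029567 = 1.668 × 1.030008 = $1.7181
Market $1.779 > fair $1.7181: forward overpriced → cash-and-carry (buy spot, short the forward).
At maturity, profit = |F_mkt − F*| = |1.779 − 1.7181| = $0.061 per pound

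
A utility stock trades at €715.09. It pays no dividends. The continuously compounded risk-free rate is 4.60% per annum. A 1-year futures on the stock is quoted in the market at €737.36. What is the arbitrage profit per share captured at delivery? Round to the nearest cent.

€11.39 per share

Fair futures: F* = S·e^(carry·T), with carry = r = 0.0460
F* = 715.09 · e^(0.0460 × 1) = 715.09 · e^0.046000 = 715.09 × 1.047074 = €748.7521
Market €737.36 < fair €748.7521: forward underpriced → reverse cash-and-carry (short spot, go long the forward).
At maturity, profit = |F_mkt − F*| = |737.36 − 748.7521| = €11.39 per share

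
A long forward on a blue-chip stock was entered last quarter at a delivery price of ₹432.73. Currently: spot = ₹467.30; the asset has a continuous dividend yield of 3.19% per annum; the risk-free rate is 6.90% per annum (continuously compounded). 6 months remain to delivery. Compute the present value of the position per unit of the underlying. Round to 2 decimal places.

Current fair forward for the remaining 6 months: F = S·e^((r − q)·T), (r − q) = 0.0690 − 0.0319 = 0.0371
F = 467.30 · e^(0.0371 × 6/12) = 467.30 × 1.018723 = 476.0493
Value of long forward = (F − K)·e^(−rT) = (476.0493 − 432.73) · e^(−0.0690·6/12)
= 43.3193 × 0.966088 = 41.85

₹41.85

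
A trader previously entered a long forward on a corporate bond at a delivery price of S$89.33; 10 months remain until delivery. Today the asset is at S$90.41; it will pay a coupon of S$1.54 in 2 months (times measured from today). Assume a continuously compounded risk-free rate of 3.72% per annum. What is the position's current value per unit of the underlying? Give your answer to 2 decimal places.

PV(remaining coupons) I = 1.54·e^(−0.0372·2/12) = 1.5305
Current forward F = (S − I)·e^(rT) = (90.41 − 1.5305)·e^(0.0372·10/12) = 88.8795 × 1.031486 = 91.6780
Value (long) = (F − K)·e^(−rT) = (91.6780 − 89.33) × 0.969476 = 2.2763
Value = S$2.28

S$2.28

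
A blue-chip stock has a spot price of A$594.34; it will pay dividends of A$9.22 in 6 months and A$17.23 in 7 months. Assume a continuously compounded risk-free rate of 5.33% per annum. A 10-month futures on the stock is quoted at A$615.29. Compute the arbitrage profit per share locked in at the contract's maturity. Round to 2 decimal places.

PV(dividends) I = 9.22·e^(−0.0533·6/12) + 17.23·e^(−0.0533·7/12) = 25.6801
Fair futures F* = (S − I)·e^(rT) = (594.34 − 25.6801)·e^0.044417 = 568.6599 × 1.045418 = 594.4873
Market A$615.29 > fair 594.4873: forward overpriced → cash-and-carry (borrow at r, buy the stock and collect the dividends, short the forward).
Profit at T = |F_mkt − F*| = |615.29 − 594.4873| = A$20.80 per share

A$20.80 per share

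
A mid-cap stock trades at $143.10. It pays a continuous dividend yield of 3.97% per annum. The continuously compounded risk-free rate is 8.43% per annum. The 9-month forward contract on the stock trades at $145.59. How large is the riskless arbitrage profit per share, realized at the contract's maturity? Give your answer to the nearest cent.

$2.38 per share

Fair forward: F* = S·e^(carry·T), with carry = (r − q) = 0.0843 − 0.0397 = 0.0446
F* = 143.10 · e^(0.0446 × 9/12) = 143.10 · e^0.033450 = 143.10 × 1.034016 = $147.9677
Market $145.59 < fair $147.9677: forward underpriced → reverse cash-and-carry (short spot, go long the forward).
At maturity, profit = |F_mkt − F*| = |145.59 − 147.9677| = $2.38 per share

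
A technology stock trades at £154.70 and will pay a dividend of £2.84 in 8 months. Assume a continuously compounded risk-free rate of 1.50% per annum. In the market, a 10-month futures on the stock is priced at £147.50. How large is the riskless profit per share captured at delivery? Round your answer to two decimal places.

PV(dividends) I = 2.84·e^(−0.0150·8/12) = 2.8117
Fair futures F* = (S − I)·e^(rT) = (154.70 − 2.8117)·e^0.012500 = 151.8883 × 1.012578 = 153.7988
Market £147.50 < fair 153.7988: forward underpriced → reverse cash-and-carry (short the stock, invest proceeds at r, pay the dividends, go long the forward).
Profit at T = |F_mkt − F*| = |147.50 − 153.7988| = £6.30 per share

£6.30 per share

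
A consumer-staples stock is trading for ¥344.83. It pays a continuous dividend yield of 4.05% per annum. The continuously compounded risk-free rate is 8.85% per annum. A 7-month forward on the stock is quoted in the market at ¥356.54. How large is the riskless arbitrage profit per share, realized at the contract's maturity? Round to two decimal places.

¥1.92 per share

Fair forward: F* = S·e^(carry·T), with carry = (r − q) = 0.0885 − 0.0405 = 0.0480
F* = 344.83 · e^(0.0480 × 7/12) = 344.83 · e^0.028000 = 344.83 × 1.028396 = ¥354.6218
Market ¥356.54 > fair ¥354.6218: forward overpriced → cash-and-carry (buy spot, short the forward).
At maturity, profit = |F_mkt − F*| = |356.54 − 354.6218| = ¥1.92 per share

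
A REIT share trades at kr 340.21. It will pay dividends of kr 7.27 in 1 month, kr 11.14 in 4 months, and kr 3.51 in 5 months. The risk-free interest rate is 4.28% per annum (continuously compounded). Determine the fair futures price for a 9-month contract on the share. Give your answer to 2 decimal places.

kr 328.93

PV(dividends) I = 7.27·e^(−0.0428·1/12) + 11.14·e^(−0.0428·4/12) + 3.51·e^(−0.0428·5/12)
I = 7.2441 + 10.9822 + 3.4480 = 21.6743
F = (S − I)·e^(rT) = (340.21 − 21.6743) · e^(0.0428·9/12)
= 318.5357 · e^0.032100 = 318.5357 × 1.032621 = kr 328.93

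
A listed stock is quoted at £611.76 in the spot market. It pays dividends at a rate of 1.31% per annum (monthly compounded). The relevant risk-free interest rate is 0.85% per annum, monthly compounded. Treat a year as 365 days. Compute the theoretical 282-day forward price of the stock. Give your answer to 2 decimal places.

F = S · (1+r/12)^(12T) / (1+q/12)^(12T)
= 611.76 × 1.006586 / 1.010167 = 611.76 × 0.996455
F = £609.59

£609.59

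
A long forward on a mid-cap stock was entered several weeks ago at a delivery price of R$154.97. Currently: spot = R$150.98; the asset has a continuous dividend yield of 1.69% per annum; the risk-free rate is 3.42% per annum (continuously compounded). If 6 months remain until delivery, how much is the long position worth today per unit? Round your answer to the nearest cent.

Current fair forward for the remaining 6 months: F = S·e^((r − q)·T), (r − q) = 0.0342 − 0.0169 = 0.0173
F = 150.98 · e^(0.0173 × 6/12) = 150.98 × 1.008688 = 152.2917
Value of long forward = (F − K)·e^(−rT) = (152.2917 − 154.97) · e^(−0.0342·6/12)
= -2.6783 × 0.983045 = -2.63

-R$2.63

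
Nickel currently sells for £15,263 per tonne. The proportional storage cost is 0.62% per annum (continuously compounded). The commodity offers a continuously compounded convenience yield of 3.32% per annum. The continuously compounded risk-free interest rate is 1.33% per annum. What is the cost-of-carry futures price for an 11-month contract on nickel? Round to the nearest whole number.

Net carry = r + u − y = 0.0133 + 0.0062 − 0.0332 = -0.0137
F = S·e^((r+u−y)T) = 15263 · e^(-0.0137 × 11/12) = 15263 · e^-0.012558
= 15263 × 0.987521 = £15,073 per tonne

£15,073 per tonne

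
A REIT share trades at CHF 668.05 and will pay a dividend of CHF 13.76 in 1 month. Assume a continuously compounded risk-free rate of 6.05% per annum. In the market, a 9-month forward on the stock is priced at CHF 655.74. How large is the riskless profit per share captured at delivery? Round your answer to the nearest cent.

CHF 28.99 per share

PV(dividends) I = 13.76·e^(−0.0605·1/12) = 13.6908
Fair forward F* = (S − I)·e^(rT) = (668.05 − 13.6908)·e^0.045375 = 654.3592 × 1.046420 = 684.7346
Market CHF 655.74 < fair 684.7346: forward underpriced → reverse cash-and-carry (short the stock, invest proceeds at r, pay the dividends, go long the forward).
Profit at T = |F_mkt − F*| = |655.74 − 684.7346| = CHF 28.99 per share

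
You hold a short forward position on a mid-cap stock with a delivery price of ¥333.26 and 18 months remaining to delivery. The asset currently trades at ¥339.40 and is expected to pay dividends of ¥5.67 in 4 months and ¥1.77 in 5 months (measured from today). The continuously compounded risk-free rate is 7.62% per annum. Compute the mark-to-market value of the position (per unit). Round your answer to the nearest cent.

-¥34.89

PV(remaining dividends) I = 5.67·e^(−0.0762·4/12) + 1.77·e^(−0.0762·5/12) = 7.2425
Current forward F = (S − I)·e^(rT) = (339.40 − 7.2425)·e^(0.0762·18/12) = 332.1575 × 1.121088 = 372.3778
Value (long) = (F − K)·e^(−rT) = (372.3778 − 333.26) × 0.891990 = 34.8927
Short position value = −(long value) = -¥34.89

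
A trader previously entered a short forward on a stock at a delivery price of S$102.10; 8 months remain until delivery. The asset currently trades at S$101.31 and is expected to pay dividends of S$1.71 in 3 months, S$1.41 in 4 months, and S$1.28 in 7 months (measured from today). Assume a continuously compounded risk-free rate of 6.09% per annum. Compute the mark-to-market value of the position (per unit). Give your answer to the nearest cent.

PV(remaining dividends) I = 1.71·e^(−0.0609·3/12) + 1.41·e^(−0.0609·4/12) + 1.28·e^(−0.0609·7/12) = 4.3012
Current forward F = (S − I)·e^(rT) = (101.31 − 4.3012)·e^(0.0609·8/12) = 97.0088 × 1.041435 = 101.0284
Value (long) = (F − K)·e^(−rT) = (101.0284 − 102.10) × 0.960213 = -1.0290
Short position value = −(long value) = S$1.03

S$1.03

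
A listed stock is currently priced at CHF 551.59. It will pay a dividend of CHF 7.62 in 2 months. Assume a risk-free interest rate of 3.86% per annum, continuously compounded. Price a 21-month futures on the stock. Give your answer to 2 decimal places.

CHF 582.04

PV(dividends) I = 7.62·e^(−0.0386·2/12)
I = 7.5711
F = (S − I)·e^(rT) = (551.59 − 7.5711) · e^(0.0386·21/12)
= 544.0189 · e^0.067550 = 544.0189 × 1.069884 = CHF 582.04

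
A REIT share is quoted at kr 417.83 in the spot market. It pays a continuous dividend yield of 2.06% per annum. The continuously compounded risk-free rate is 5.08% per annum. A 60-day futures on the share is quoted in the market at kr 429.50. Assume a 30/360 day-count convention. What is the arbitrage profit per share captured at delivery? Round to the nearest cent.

kr 9.56 per share

Fair futures: F* = S·e^(carry·T), with carry = (r − q) = 0.0508 − 0.0206 = 0.0302
F* = 417.83 · e^(0.0302 × 60/360) = 417.83 · e^0.005033 = 417.83 × 1.005046 = kr 419.9384
Market kr 429.50 > fair kr 419.9384: forward overpriced → cash-and-carry (buy spot, short the forward).
At maturity, profit = |F_mkt − F*| = |429.50 − 419.9384| = kr 9.56 per share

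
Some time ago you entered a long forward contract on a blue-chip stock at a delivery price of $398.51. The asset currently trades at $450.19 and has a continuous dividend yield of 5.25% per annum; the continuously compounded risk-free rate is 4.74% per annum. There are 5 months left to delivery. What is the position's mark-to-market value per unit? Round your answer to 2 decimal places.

$49.73

Current fair forward for the remaining 5 months: F = S·e^((r − q)·T), (r − q) = 0.0474 − 0.0525 = -0.0051
F = 450.19 · e^(-0.0051 × 5/12) = 450.19 × 0.997877 = 449.2342
Value of long forward = (F − K)·e^(−rT) = (449.2342 − 398.51) · e^(−0.0474·5/12)
= 50.7242 × 0.980444 = 49.73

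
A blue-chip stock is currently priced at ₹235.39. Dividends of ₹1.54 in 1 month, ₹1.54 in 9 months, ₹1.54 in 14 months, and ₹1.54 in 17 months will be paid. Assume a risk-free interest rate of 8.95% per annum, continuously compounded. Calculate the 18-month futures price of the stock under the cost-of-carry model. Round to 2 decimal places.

PV(dividends) I = 1.54·e^(−0.0895·1/12) + 1.54·e^(−0.0895·9/12) + 1.54·e^(−0.0895·14/12) + 1.54·e^(−0.0895·17/12)
I = 1.5286 + 1.4400 + 1.3873 + 1.3566 = 5.7125
F = (S − I)·e^(rT) = (235.39 − 5.7125) · e^(0.0895·18/12)
= 229.6775 · e^0.134250 = 229.6775 × 1.143679 = ₹262.68

₹262.68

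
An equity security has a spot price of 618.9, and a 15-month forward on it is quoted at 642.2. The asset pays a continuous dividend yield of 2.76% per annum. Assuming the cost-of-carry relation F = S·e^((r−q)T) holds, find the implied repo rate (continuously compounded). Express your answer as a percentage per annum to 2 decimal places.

5.72%

From F = S·e^((r−q)T): (r − q) = ln(F/S)/T
ln(642.2/618.9) = ln(1.037647) = 0.036956
(r − q) = 0.036956 / (15/12) = 0.029565
r = ln(F/S)/T + q = 0.029565 + 0.0276 = 0.057165
r = 5.72%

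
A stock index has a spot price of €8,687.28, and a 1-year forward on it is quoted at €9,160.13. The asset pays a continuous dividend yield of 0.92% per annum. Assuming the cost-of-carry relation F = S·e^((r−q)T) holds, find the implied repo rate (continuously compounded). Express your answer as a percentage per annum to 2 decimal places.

From F = S·e^((r−q)T): (r − q) = ln(F/S)/T
ln(9160.13/8687.28) = ln(1.054430) = 0.053000
(r − q) = 0.053000 / (1) = 0.053000
r = ln(F/S)/T + q = 0.053000 + 0.0092 = 0.062200
r = 6.22%

6.22%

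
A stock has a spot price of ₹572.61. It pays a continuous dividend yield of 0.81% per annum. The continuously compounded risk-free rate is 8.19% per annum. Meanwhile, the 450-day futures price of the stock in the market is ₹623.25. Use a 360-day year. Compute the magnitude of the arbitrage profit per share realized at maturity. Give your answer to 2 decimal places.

Fair futures: F* = S·e^(carry·T), with carry = (r − q) = 0.0819 − 0.0081 = 0.0738
F* = 572.61 · e^(0.0738 × 450/360) = 572.61 · e^0.092250 = 572.61 × 1.096639 = ₹627.9465
Market ₹623.25 < fair ₹627.9465: forward underpriced → reverse cash-and-carry (short spot, go long the forward).
At maturity, profit = |F_mkt − F*| = |623.25 − 627.9465| = ₹4.70 per share

₹4.70 per share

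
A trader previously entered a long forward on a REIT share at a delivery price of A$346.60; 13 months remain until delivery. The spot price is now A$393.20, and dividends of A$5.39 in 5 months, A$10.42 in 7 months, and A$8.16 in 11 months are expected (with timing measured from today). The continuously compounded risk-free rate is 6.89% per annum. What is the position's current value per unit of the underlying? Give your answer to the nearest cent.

PV(remaining dividends) I = 5.39·e^(−0.0689·5/12) + 10.42·e^(−0.0689·7/12) + 8.16·e^(−0.0689·11/12) = 22.9075
Current forward F = (S − I)·e^(rT) = (393.20 − 22.9075)·e^(0.0689·13/12) = 370.2925 × 1.077498 = 398.9894
Value (long) = (F − K)·e^(−rT) = (398.9894 − 346.60) × 0.928076 = 48.6213
Value = A$48.62

A$48.62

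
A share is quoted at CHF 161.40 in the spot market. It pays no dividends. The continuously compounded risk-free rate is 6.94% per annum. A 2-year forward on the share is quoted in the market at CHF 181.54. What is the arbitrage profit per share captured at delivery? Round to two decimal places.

Fair forward: F* = S·e^(carry·T), with carry = r = 0.0694
F* = 161.40 · e^(0.0694 × 2) = 161.40 · e^0.138800 = 161.40 × 1.148894 = CHF 185.4315
Market CHF 181.54 < fair CHF 185.4315: forward underpriced → reverse cash-and-carry (short spot, go long the forward).
At maturity, profit = |F_mkt − F*| = |181.54 − 185.4315| = CHF 3.89 per share

CHF 3.89 per share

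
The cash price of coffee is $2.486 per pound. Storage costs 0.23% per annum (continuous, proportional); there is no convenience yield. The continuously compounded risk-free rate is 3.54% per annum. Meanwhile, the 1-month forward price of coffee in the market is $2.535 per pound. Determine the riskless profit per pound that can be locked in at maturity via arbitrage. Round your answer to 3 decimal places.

$0.041 per pound

Fair forward: F* = S·e^(carry·T), with carry = (r + u) = 0.0354 + 0.0023 = 0.0377
F* = 2.486 · e^(0.0377 × 1/12) = 2.486 · e^0.003142 = 2.486 × 1.003147 = $2.4938
Market $2.535 > fair $2.4938: forward overpriced → cash-and-carry (buy spot, short the forward).
At maturity, profit = |F_mkt − F*| = |2.535 − 2.4938| = $0.041 per pound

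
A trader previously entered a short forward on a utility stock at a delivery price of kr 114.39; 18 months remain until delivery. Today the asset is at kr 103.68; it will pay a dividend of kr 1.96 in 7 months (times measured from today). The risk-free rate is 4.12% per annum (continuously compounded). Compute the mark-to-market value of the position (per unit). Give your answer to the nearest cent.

PV(remaining dividends) I = 1.96·e^(−0.0412·7/12) = 1.9135
Current forward F = (S − I)·e^(rT) = (103.68 − 1.9135)·e^(0.0412·18/12) = 101.7665 × 1.063750 = 108.2541
Value (long) = (F − K)·e^(−rT) = (108.2541 − 114.39) × 0.940071 = -5.7682
Short position value = −(long value) = kr 5.77

kr 5.77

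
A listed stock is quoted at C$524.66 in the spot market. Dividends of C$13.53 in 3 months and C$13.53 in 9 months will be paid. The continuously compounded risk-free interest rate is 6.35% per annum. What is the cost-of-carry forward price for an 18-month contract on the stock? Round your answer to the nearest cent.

PV(dividends) I = 13.53·e^(−0.0635·3/12) + 13.53·e^(−0.0635·9/12)
I = 13.3169 + 12.9007 = 26.2176
F = (S − I)·e^(rT) = (524.66 − 26.2176) · e^(0.0635·18/12)
= 498.4424 · e^0.095250 = 498.4424 × 1.099934 = C$548.25

C$548.25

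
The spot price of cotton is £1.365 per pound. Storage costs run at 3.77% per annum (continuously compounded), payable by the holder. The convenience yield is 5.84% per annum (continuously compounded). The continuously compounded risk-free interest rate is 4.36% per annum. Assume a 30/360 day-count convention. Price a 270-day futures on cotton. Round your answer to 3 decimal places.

£1.389 per pound

Net carry = r + u − y = 0.0436 + 0.0377 − 0.0584 = 0.0229
F = S·e^((r+u−y)T) = 1.365 · e^(0.0229 × 270/360) = 1.365 · e^0.017175
= 1.365 × 1.017323 = £1.389 per pound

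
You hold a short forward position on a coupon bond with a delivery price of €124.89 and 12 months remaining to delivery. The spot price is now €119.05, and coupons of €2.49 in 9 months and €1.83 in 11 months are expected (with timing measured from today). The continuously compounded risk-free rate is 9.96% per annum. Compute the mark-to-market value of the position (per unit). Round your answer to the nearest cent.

PV(remaining coupons) I = 2.49·e^(−0.0996·9/12) + 1.83·e^(−0.0996·11/12) = 3.9811
Current forward F = (S − I)·e^(rT) = (119.05 − 3.9811)·e^(0.0996·12/12) = 115.0689 × 1.104729 = 127.1200
Value (long) = (F − K)·e^(−rT) = (127.1200 − 124.89) × 0.905199 = 2.0186
Short position value = −(long value) = -€2.02

-€2.02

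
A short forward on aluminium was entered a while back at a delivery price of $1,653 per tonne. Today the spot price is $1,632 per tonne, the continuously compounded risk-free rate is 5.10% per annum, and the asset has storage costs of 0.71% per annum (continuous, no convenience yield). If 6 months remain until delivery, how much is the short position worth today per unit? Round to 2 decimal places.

Current fair forward for the remaining 6 months: F = S·e^((r + u)·T), (r + u) = 0.0510 + 0.0071 = 0.0581
F = 1632 · e^(0.0581 × 6/12) = 1632 × 1.02947607 = 1680.1049
Value of long forward = (F − K)·e^(−rT) = (1680.1049 − 1653) · e^(−0.0510·6/12)
= 27.1049 × 0.97482238 = 26.42
Short position value = −(long value) = -$26.42

-$26.42 per tonne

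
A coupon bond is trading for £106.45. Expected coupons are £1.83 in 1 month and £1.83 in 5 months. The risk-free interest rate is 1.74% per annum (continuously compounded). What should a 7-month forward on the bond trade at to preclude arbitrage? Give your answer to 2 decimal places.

£103.85

PV(coupons) I = 1.83·e^(−0.0174·1/12) + 1.83·e^(−0.0174·5/12)
I = 1.8273 + 1.8168 = 3.6441
F = (S − I)·e^(rT) = (106.45 − 3.6441) · e^(0.0174·7/12)
= 102.8059 · e^0.010150 = 102.8059 × 1.010202 = £103.85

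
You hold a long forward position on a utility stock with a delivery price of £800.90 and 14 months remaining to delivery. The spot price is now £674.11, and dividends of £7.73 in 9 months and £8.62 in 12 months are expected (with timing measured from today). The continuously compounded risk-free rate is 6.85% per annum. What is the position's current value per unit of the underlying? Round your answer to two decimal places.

PV(remaining dividends) I = 7.73·e^(−0.0685·9/12) + 8.62·e^(−0.0685·12/12) = 15.3922
Current forward F = (S − I)·e^(rT) = (674.11 − 15.3922)·e^(0.0685·14/12) = 658.7178 × 1.083197 = 713.5211
Value (long) = (F − K)·e^(−rT) = (713.5211 − 800.90) × 0.923193 = -80.6676
Value = -£80.67

-£80.67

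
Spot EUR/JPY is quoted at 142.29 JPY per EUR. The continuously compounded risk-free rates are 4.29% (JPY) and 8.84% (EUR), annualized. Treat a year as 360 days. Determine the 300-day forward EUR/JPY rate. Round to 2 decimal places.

137.00

F = S·e^((r_JPY − r_EUR)T) = 142.29 · e^((0.0429 − 0.0884) × 300/360)
= 142.29 · e^-0.037917 = 142.29 × 0.962793
F = 137.00 JPY per EUR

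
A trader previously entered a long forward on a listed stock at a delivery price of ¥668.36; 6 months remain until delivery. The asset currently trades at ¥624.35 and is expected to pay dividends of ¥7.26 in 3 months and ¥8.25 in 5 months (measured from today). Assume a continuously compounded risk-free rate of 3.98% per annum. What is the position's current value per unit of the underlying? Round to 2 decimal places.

PV(remaining dividends) I = 7.26·e^(−0.0398·3/12) + 8.25·e^(−0.0398·5/12) = 15.3024
Current forward F = (S − I)·e^(rT) = (624.35 − 15.3024)·e^(0.0398·6/12) = 609.0476 × 1.020099 = 621.2888
Value (long) = (F − K)·e^(−rT) = (621.2888 − 668.36) × 0.980297 = -46.1438
Value = -¥46.14

-¥46.14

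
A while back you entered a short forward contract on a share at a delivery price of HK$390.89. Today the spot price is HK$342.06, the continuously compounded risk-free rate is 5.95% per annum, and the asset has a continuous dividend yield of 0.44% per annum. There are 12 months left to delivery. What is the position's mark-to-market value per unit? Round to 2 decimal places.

Current fair forward for the remaining 12 months: F = S·e^((r − q)·T), (r − q) = 0.0595 − 0.0044 = 0.0551
F = 342.06 · e^(0.0551 × 12/12) = 342.06 × 1.056646 = 361.4363
Value of long forward = (F − K)·e^(−rT) = (361.4363 − 390.89) · e^(−0.0595·12/12)
= -29.4537 × 0.942236 = -27.75
Short position value = −(long value) = HK$27.75

HK$27.75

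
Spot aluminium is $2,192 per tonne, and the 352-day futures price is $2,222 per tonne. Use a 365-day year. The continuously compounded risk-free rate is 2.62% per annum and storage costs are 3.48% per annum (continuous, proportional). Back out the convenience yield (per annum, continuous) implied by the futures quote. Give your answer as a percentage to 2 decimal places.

4.69%

F = S·e^((r+u−y)T) ⇒ (r+u−y) = ln(F/S)/T
ln(2222/2192) = 0.013593; /T ⇒ 0.014095
y = r + u − ln(F/S)/T = 0.0262 + 0.0348 − 0.014095 = 0.046905
y = 4.69%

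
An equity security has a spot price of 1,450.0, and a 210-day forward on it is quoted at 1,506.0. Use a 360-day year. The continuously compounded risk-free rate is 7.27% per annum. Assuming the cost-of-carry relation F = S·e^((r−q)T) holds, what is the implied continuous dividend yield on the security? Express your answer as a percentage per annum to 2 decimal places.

From F = S·e^((r−q)T): (r − q) = ln(F/S)/T
ln(1506.0/1450.0) = ln(1.038621) = 0.037894
(r − q) = 0.037894 / (210/360) = 0.064961
q = r − ln(F/S)/T = 0.0727 − 0.064961 = 0.007739
q = 0.77%

0.77%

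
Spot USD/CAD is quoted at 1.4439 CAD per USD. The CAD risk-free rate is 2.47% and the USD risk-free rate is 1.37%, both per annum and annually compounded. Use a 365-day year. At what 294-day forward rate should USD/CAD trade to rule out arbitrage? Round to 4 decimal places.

1.4565

By covered interest parity, F = S · (1+r_CAD)^T / (1+r_USD)^T
= 1.4439 × 1.019848 / 1.011020 = 1.4439 × 1.008732
F = 1.4565 CAD per USD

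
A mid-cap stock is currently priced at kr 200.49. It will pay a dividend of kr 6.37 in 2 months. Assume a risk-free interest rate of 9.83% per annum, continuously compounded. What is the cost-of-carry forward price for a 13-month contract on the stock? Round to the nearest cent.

kr 216.05

PV(dividends) I = 6.37·e^(−0.0983·2/12)
I = 6.2665
F = (S − I)·e^(rT) = (200.49 − 6.2665) · e^(0.0983·13/12)
= 194.2235 · e^0.106492 = 194.2235 × 1.112369 = kr 216.05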